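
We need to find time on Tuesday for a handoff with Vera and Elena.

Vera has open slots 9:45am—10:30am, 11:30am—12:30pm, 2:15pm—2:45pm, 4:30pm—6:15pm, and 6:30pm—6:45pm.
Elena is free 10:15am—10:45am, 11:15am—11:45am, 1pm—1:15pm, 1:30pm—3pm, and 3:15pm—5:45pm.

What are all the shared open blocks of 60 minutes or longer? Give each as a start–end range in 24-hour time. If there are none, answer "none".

Vera ∩ Elena: 10:15–10:30, 11:30–11:45, 14:15–14:45, 16:30–17:45.
Windows ≥ 60 min: 16:30–17:45.

16:30–17:45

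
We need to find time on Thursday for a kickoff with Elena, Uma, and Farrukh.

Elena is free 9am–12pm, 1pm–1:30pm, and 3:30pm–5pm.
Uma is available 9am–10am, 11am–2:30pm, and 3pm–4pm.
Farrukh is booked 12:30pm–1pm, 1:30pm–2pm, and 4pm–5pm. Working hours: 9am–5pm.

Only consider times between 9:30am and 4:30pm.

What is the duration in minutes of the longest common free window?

Farrukh free within 09:00–17:00: 09:00–12:30, 13:00–13:30, 14:00–16:00.
Elena ∩ Uma: 09:00–10:00, 11:00–12:00, 13:00–13:30, 15:30–16:00.
Elena ∩ Uma ∩ Farrukh: 09:00–10:00, 11:00–12:00, 13:00–13:30, 15:30–16:00.
Restricted to 09:30–16:30: 09:30–10:00, 11:00–12:00, 13:00–13:30, 15:30–16:00.
Common window lengths: 30, 60, 30, 30 min; longest is 60.

60 minutes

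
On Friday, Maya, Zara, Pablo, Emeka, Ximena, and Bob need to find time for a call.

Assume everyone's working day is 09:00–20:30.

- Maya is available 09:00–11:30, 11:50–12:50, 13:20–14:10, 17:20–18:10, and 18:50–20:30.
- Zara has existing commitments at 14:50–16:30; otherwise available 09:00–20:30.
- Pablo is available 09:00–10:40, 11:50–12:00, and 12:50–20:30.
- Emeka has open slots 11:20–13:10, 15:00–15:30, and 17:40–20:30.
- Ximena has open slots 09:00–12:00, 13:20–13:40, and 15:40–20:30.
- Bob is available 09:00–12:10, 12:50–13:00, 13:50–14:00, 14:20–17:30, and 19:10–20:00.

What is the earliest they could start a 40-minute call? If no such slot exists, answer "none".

Zara free within 09:00–20:30: 09:00–14:50, 16:30–20:30.
Maya ∩ Zara: 09:00–11:30, 11:50–12:50, 13:20–14:10, 17:20–18:10, 18:50–20:30.
Maya ∩ Zara ∩ Pablo: 09:00–10:40, 11:50–12:00, 13:20–14:10, 17:20–18:10, 18:50–20:30.
Maya ∩ Zara ∩ Pablo ∩ Emeka: 11:50–12:00, 17:40–18:10, 18:50–20:30.
Maya ∩ Zara ∩ Pablo ∩ Emeka ∩ Ximena: 11:50–12:00, 17:40–18:10, 18:50–20:30.
Maya ∩ Zara ∩ Pablo ∩ Emeka ∩ Ximena ∩ Bob: 11:50–12:00, 19:10–20:00.
Windows ≥ 40 min: 19:10–20:00.
Earliest such window starts at 19:10.

19:10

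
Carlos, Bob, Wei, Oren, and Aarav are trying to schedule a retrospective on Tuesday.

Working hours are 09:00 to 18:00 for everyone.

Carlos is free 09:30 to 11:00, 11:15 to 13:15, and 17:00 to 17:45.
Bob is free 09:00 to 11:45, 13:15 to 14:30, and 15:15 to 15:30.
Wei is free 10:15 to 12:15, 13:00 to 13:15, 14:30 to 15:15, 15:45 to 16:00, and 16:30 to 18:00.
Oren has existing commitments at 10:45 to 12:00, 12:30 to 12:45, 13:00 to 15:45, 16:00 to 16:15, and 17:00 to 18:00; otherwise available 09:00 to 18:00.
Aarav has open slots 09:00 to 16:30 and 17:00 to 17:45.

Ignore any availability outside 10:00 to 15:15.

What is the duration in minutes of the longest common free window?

30 minutes

Oren free within 09:00–18:00: 09:00–10:45, 12:00–12:30, 12:45–13:00, 15:45–16:00, 16:15–17:00.
Carlos ∩ Bob: 09:30–11:00, 11:15–11:45.
Carlos ∩ Bob ∩ Wei: 10:15–11:00, 11:15–11:45.
Carlos ∩ Bob ∩ Wei ∩ Oren: 10:15–10:45.
Carlos ∩ Bob ∩ Wei ∩ Oren ∩ Aarav: 10:15–10:45.
Restricted to 10:00–15:15: 10:15–10:45.
Single common window of 30 minutes.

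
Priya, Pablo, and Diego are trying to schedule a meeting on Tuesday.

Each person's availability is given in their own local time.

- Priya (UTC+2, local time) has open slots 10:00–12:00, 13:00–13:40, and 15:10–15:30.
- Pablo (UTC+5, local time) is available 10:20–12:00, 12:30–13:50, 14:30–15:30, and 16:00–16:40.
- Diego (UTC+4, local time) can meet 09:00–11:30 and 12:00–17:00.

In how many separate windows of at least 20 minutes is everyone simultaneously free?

3

Priya → UTC: 08:00–10:00, 11:00–11:40, 13:10–13:30.
Pablo → UTC: 05:20–07:00, 07:30–08:50, 09:30–10:30, 11:00–11:40.
Diego → UTC: 05:00–07:30, 08:00–13:00.
Priya ∩ Pablo: 08:00–08:50, 09:30–10:00, 11:00–11:40.
Priya ∩ Pablo ∩ Diego: 08:00–08:50, 09:30–10:00, 11:00–11:40.
Windows ≥ 20 min: 08:00–08:50, 09:30–10:00, 11:00–11:40.
That's 3 windows.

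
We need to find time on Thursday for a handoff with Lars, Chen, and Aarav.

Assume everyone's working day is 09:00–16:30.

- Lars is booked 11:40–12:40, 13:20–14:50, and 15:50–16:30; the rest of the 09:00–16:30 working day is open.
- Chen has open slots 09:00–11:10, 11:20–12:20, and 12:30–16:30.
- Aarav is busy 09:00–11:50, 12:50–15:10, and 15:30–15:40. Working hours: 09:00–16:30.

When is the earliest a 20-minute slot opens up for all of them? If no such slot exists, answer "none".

Lars free within 09:00–16:30: 09:00–11:40, 12:40–13:20, 14:50–15:50.
Aarav free within 09:00–16:30: 11:50–12:50, 15:10–15:30, 15:40–16:30.
Lars ∩ Chen: 09:00–11:10, 11:20–11:40, 12:40–13:20, 14:50–15:50.
Lars ∩ Chen ∩ Aarav: 12:40–12:50, 15:10–15:30, 15:40–15:50.
Windows ≥ 20 min: 15:10–15:30.
Earliest such window starts at 15:10.

15:10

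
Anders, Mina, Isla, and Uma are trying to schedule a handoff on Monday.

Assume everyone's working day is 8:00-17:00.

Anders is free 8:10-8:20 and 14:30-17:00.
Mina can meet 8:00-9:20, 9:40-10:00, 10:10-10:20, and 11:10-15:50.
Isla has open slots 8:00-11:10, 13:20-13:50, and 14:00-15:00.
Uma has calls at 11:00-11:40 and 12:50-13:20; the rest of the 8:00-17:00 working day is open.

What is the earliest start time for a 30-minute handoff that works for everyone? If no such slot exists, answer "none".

14:30

Uma free within 08:00–17:00: 08:00–11:00, 11:40–12:50, 13:20–17:00.
Anders ∩ Mina: 08:10–08:20, 14:30–15:50.
Anders ∩ Mina ∩ Isla: 08:10–08:20, 14:30–15:00.
Anders ∩ Mina ∩ Isla ∩ Uma: 08:10–08:20, 14:30–15:00.
Windows ≥ 30 min: 14:30–15:00.
Earliest such window starts at 14:30.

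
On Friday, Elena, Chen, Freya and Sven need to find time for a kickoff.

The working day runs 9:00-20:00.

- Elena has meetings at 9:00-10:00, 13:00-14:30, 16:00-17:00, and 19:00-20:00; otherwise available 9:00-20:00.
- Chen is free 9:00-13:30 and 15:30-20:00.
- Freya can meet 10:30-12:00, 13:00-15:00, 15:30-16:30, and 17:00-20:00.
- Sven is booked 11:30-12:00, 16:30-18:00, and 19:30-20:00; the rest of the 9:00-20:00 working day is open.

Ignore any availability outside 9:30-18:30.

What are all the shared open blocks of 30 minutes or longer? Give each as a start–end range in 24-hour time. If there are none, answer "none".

10:30–11:30, 15:30–16:00, 18:00–18:30

Elena free within 09:00–20:00: 10:00–13:00, 14:30–16:00, 17:00–19:00.
Sven free within 09:00–20:00: 09:00–11:30, 12:00–16:30, 18:00–19:30.
Elena ∩ Chen: 10:00–13:00, 15:30–16:00, 17:00–19:00.
Elena ∩ Chen ∩ Freya: 10:30–12:00, 15:30–16:00, 17:00–19:00.
Elena ∩ Chen ∩ Freya ∩ Sven: 10:30–11:30, 15:30–16:00, 18:00–19:00.
Restricted to 09:30–18:30: 10:30–11:30, 15:30–16:00, 18:00–18:30.
Windows ≥ 30 min: 10:30–11:30, 15:30–16:00, 18:00–18:30.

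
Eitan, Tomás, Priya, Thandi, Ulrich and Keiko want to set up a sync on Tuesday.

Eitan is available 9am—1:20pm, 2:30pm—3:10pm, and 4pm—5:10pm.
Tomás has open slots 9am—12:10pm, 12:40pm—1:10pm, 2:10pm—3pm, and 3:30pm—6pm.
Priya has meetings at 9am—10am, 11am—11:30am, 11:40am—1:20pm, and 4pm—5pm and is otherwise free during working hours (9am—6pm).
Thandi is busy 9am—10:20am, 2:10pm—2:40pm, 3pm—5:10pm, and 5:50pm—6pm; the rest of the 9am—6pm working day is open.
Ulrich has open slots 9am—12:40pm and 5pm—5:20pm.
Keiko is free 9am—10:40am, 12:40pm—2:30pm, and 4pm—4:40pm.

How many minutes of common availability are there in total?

Priya free within 09:00–18:00: 10:00–11:00, 11:30–11:40, 13:20–16:00, 17:00–18:00.
Thandi free within 09:00–18:00: 10:20–14:10, 14:40–15:00, 17:10–17:50.
Eitan ∩ Tomás: 09:00–12:10, 12:40–13:10, 14:30–15:00, 16:00–17:10.
Eitan ∩ Tomás ∩ Priya: 10:00–11:00, 11:30–11:40, 14:30–15:00, 17:00–17:10.
Eitan ∩ Tomás ∩ Priya ∩ Thandi: 10:20–11:00, 11:30–11:40, 14:40–15:00.
Eitan ∩ Tomás ∩ Priya ∩ Thandi ∩ Ulrich: 10:20–11:00, 11:30–11:40.
Eitan ∩ Tomás ∩ Priya ∩ Thandi ∩ Ulrich ∩ Keiko: 10:20–10:40.
Total common minutes: 20.

20 minutes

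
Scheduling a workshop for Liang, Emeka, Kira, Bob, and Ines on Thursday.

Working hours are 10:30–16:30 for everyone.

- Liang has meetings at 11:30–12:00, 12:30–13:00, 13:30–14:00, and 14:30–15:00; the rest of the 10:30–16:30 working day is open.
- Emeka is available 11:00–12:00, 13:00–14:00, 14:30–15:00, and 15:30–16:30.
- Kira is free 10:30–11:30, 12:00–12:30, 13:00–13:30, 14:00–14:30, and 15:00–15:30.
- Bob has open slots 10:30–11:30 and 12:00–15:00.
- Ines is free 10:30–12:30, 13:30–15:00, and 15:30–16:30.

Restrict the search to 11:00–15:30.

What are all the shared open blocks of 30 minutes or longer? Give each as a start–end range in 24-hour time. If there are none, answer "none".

Liang free within 10:30–16:30: 10:30–11:30, 12:00–12:30, 13:00–13:30, 14:00–14:30, 15:00–16:30.
Liang ∩ Emeka: 11:00–11:30, 13:00–13:30, 15:30–16:30.
Liang ∩ Emeka ∩ Kira: 11:00–11:30, 13:00–13:30.
Liang ∩ Emeka ∩ Kira ∩ Bob: 11:00–11:30, 13:00–13:30.
Liang ∩ Emeka ∩ Kira ∩ Bob ∩ Ines: 11:00–11:30.
Restricted to 11:00–15:30: 11:00–11:30.
Windows ≥ 30 min: 11:00–11:30.

11:00–11:30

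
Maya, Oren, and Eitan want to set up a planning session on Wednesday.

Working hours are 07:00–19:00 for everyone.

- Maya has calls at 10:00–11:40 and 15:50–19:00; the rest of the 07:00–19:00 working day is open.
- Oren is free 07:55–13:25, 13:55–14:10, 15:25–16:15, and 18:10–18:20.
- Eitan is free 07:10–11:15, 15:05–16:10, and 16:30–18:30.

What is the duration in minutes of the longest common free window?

125 minutes

Maya free within 07:00–19:00: 07:00–10:00, 11:40–15:50.
Maya ∩ Oren: 07:55–10:00, 11:40–13:25, 13:55–14:10, 15:25–15:50.
Maya ∩ Oren ∩ Eitan: 07:55–10:00, 15:25–15:50.
Common window lengths: 125, 25 min; longest is 125.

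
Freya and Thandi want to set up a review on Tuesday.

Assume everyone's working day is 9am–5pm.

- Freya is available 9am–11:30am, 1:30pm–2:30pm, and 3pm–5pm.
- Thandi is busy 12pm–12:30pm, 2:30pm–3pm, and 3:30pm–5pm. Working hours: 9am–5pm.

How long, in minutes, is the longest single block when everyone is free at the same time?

Thandi free within 09:00–17:00: 09:00–12:00, 12:30–14:30, 15:00–15:30.
Freya ∩ Thandi: 09:00–11:30, 13:30–14:30, 15:00–15:30.
Common window lengths: 150, 60, 30 min; longest is 150.

150 minutes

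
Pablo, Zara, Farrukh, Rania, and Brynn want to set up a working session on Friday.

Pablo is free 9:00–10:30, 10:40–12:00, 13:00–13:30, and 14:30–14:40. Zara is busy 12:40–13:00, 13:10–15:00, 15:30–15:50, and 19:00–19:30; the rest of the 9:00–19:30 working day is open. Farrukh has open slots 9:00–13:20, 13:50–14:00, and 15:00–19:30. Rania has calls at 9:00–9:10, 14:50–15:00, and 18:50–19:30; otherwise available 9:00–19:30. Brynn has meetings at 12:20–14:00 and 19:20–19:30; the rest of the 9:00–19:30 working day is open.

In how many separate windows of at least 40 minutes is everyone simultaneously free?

Zara free within 09:00–19:30: 09:00–12:40, 13:00–13:10, 15:00–15:30, 15:50–19:00.
Rania free within 09:00–19:30: 09:10–14:50, 15:00–18:50.
Brynn free within 09:00–19:30: 09:00–12:20, 14:00–19:20.
Pablo ∩ Zara: 09:00–10:30, 10:40–12:00, 13:00–13:10.
Pablo ∩ Zara ∩ Farrukh: 09:00–10:30, 10:40–12:00, 13:00–13:10.
Pablo ∩ Zara ∩ Farrukh ∩ Rania: 09:10–10:30, 10:40–12:00, 13:00–13:10.
Pablo ∩ Zara ∩ Farrukh ∩ Rania ∩ Brynn: 09:10–10:30, 10:40–12:00.
Windows ≥ 40 min: 09:10–10:30, 10:40–12:00.
That's 2 windows.

2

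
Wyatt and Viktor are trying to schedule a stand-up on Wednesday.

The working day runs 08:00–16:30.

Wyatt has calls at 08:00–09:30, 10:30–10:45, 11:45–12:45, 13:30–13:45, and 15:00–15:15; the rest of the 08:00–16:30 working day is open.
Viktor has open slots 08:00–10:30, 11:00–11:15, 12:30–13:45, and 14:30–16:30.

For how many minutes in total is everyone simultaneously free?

Wyatt free within 08:00–16:30: 09:30–10:30, 10:45–11:45, 12:45–13:30, 13:45–15:00, 15:15–16:30.
Wyatt ∩ Viktor: 09:30–10:30, 11:00–11:15, 12:45–13:30, 14:30–15:00, 15:15–16:30.
Total common minutes: 60 + 15 + 45 + 30 + 75 = 225.

225 minutes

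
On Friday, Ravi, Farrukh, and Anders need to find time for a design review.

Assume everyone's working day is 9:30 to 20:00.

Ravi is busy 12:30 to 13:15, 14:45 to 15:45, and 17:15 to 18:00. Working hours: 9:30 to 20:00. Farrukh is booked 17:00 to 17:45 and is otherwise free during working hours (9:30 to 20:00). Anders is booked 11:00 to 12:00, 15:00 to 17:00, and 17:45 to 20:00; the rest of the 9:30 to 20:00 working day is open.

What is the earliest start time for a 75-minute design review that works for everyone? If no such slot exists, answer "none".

09:30

Ravi free within 09:30–20:00: 09:30–12:30, 13:15–14:45, 15:45–17:15, 18:00–20:00.
Farrukh free within 09:30–20:00: 09:30–17:00, 17:45–20:00.
Anders free within 09:30–20:00: 09:30–11:00, 12:00–15:00, 17:00–17:45.
Ravi ∩ Farrukh: 09:30–12:30, 13:15–14:45, 15:45–17:00, 18:00–20:00.
Ravi ∩ Farrukh ∩ Anders: 09:30–11:00, 12:00–12:30, 13:15–14:45.
Windows ≥ 75 min: 09:30–11:00, 13:15–14:45.
Earliest such window starts at 09:30.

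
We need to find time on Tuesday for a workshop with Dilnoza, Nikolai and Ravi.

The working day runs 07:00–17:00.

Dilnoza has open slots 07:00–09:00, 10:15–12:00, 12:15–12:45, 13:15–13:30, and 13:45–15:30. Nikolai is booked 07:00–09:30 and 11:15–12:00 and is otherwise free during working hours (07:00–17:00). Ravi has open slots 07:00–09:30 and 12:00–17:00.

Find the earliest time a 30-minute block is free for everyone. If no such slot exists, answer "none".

12:15

Nikolai free within 07:00–17:00: 09:30–11:15, 12:00–17:00.
Dilnoza ∩ Nikolai: 10:15–11:15, 12:15–12:45, 13:15–13:30, 13:45–15:30.
Dilnoza ∩ Nikolai ∩ Ravi: 12:15–12:45, 13:15–13:30, 13:45–15:30.
Windows ≥ 30 min: 12:15–12:45, 13:45–15:30.
Earliest such window starts at 12:15.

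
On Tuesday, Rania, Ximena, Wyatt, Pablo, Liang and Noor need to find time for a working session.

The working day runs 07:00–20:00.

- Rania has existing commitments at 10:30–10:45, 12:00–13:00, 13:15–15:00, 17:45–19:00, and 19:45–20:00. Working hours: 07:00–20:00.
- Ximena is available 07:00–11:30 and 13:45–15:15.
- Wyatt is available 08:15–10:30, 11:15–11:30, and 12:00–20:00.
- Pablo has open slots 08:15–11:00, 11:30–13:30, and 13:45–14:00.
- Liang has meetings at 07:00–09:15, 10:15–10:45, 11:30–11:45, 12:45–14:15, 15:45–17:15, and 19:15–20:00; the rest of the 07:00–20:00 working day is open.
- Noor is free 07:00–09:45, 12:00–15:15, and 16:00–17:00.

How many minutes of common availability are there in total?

Rania free within 07:00–20:00: 07:00–10:30, 10:45–12:00, 13:00–13:15, 15:00–17:45, 19:00–19:45.
Liang free within 07:00–20:00: 09:15–10:15, 10:45–11:30, 11:45–12:45, 14:15–15:45, 17:15–19:15.
Rania ∩ Ximena: 07:00–10:30, 10:45–11:30, 15:00–15:15.
Rania ∩ Ximena ∩ Wyatt: 08:15–10:30, 11:15–11:30, 15:00–15:15.
Rania ∩ Ximena ∩ Wyatt ∩ Pablo: 08:15–10:30.
Rania ∩ Ximena ∩ Wyatt ∩ Pablo ∩ Liang: 09:15–10:15.
Rania ∩ Ximena ∩ Wyatt ∩ Pablo ∩ Liang ∩ Noor: 09:15–09:45.
Total common minutes: 30.

30 minutes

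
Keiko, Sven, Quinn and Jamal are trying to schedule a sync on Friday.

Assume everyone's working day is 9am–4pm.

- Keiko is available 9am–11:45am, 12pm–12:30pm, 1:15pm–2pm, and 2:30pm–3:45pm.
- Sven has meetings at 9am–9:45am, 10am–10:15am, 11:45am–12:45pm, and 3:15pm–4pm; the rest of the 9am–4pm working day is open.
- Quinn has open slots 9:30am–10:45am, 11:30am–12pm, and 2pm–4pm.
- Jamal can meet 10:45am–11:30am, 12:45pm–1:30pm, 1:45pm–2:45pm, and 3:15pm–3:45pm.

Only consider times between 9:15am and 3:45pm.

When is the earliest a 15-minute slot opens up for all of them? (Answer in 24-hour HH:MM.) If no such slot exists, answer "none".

Sven free within 09:00–16:00: 09:45–10:00, 10:15–11:45, 12:45–15:15.
Keiko ∩ Sven: 09:45–10:00, 10:15–11:45, 13:15–14:00, 14:30–15:15.
Keiko ∩ Sven ∩ Quinn: 09:45–10:00, 10:15–10:45, 11:30–11:45, 14:30–15:15.
Keiko ∩ Sven ∩ Quinn ∩ Jamal: 14:30–14:45.
Restricted to 09:15–15:45: 14:30–14:45.
Windows ≥ 15 min: 14:30–14:45.
Earliest such window starts at 14:30.

14:30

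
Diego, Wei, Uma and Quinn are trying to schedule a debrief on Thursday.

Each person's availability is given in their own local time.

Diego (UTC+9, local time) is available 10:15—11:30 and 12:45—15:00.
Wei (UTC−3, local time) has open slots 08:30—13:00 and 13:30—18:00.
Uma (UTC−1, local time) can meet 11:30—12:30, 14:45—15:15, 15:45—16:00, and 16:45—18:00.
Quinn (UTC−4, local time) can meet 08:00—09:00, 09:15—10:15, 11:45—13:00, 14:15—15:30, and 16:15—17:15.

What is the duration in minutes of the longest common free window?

Diego → UTC: 01:15–02:30, 03:45–06:00.
Wei → UTC: 11:30–16:00, 16:30–21:00.
Uma → UTC: 12:30–13:30, 15:45–16:15, 16:45–17:00, 17:45–19:00.
Quinn → UTC: 12:00–13:00, 13:15–14:15, 15:45–17:00, 18:15–19:30, 20:15–21:15.
Diego ∩ Wei: (none).
Diego ∩ Wei ∩ Uma: (none).
Diego ∩ Wei ∩ Uma ∩ Quinn: (none).
No common window.

0 minutes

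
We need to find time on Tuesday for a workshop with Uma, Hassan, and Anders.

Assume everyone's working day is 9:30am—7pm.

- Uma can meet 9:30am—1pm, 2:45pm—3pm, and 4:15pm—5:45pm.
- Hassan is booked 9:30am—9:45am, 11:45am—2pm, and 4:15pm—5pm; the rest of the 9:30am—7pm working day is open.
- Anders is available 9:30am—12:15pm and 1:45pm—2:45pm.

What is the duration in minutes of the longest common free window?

120 minutes

Hassan free within 09:30–19:00: 09:45–11:45, 14:00–16:15, 17:00–19:00.
Uma ∩ Hassan: 09:45–11:45, 14:45–15:00, 17:00–17:45.
Uma ∩ Hassan ∩ Anders: 09:45–11:45.
Single common window of 120 minutes.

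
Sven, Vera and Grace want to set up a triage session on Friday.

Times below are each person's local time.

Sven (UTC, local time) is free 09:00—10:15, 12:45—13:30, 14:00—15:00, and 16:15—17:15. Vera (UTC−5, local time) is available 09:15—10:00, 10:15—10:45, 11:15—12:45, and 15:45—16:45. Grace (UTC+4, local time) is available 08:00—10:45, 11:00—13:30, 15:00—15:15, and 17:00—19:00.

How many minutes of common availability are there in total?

45 minutes

Sven → UTC: 09:00–10:15, 12:45–13:30, 14:00–15:00, 16:15–17:15.
Vera → UTC: 14:15–15:00, 15:15–15:45, 16:15–17:45, 20:45–21:45.
Grace → UTC: 04:00–06:45, 07:00–09:30, 11:00–11:15, 13:00–15:00.
Sven ∩ Vera: 14:15–15:00, 16:15–17:15.
Sven ∩ Vera ∩ Grace: 14:15–15:00.
Total common minutes: 45.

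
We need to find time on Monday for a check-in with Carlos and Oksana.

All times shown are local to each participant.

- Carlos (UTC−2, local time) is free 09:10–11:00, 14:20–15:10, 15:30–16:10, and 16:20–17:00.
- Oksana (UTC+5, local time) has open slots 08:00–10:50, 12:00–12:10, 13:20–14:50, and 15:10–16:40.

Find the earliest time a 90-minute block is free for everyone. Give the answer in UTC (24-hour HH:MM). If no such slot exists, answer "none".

Carlos → UTC: 11:10–13:00, 16:20–17:10, 17:30–18:10, 18:20–19:00.
Oksana → UTC: 03:00–05:50, 07:00–07:10, 08:20–09:50, 10:10–11:40.
Carlos ∩ Oksana: 11:10–11:40.
Windows ≥ 90 min: (none).

none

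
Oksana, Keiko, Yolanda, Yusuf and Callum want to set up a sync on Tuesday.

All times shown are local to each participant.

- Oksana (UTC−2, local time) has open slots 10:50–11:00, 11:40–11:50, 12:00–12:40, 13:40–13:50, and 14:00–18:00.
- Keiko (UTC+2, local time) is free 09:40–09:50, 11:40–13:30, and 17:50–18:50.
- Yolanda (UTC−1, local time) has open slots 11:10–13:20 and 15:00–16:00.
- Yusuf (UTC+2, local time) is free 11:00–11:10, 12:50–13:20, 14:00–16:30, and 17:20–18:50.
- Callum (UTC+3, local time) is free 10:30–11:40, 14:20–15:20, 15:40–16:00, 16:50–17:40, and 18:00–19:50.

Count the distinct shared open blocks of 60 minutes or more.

0

Oksana → UTC: 12:50–13:00, 13:40–13:50, 14:00–14:40, 15:40–15:50, 16:00–20:00.
Keiko → UTC: 07:40–07:50, 09:40–11:30, 15:50–16:50.
Yolanda → UTC: 12:10–14:20, 16:00–17:00.
Yusuf → UTC: 09:00–09:10, 10:50–11:20, 12:00–14:30, 15:20–16:50.
Callum → UTC: 07:30–08:40, 11:20–12:20, 12:40–13:00, 13:50–14:40, 15:00–16:50.
Oksana ∩ Keiko: 16:00–16:50.
Oksana ∩ Keiko ∩ Yolanda: 16:00–16:50.
Oksana ∩ Keiko ∩ Yolanda ∩ Yusuf: 16:00–16:50.
Oksana ∩ Keiko ∩ Yolanda ∩ Yusuf ∩ Callum: 16:00–16:50.
Windows ≥ 60 min: (none).
That's 0 windows.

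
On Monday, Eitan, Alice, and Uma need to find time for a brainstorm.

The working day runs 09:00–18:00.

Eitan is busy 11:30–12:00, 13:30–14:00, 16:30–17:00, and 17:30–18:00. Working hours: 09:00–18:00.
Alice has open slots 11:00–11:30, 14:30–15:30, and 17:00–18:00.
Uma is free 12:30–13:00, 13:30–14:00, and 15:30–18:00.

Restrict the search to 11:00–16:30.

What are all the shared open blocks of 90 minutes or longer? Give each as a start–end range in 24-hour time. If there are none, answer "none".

none

Eitan free within 09:00–18:00: 09:00–11:30, 12:00–13:30, 14:00–16:30, 17:00–17:30.
Eitan ∩ Alice: 11:00–11:30, 14:30–15:30, 17:00–17:30.
Eitan ∩ Alice ∩ Uma: 17:00–17:30.
Restricted to 11:00–16:30: (none).
Windows ≥ 90 min: (none).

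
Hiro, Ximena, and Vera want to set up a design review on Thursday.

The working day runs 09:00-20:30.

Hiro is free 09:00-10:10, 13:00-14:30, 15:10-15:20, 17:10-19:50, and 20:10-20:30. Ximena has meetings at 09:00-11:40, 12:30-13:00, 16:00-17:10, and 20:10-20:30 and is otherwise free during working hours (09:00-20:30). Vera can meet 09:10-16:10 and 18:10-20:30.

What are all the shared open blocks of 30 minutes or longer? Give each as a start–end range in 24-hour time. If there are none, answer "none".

Ximena free within 09:00–20:30: 11:40–12:30, 13:00–16:00, 17:10–20:10.
Hiro ∩ Ximena: 13:00–14:30, 15:10–15:20, 17:10–19:50.
Hiro ∩ Ximena ∩ Vera: 13:00–14:30, 15:10–15:20, 18:10–19:50.
Windows ≥ 30 min: 13:00–14:30, 18:10–19:50.

13:00–14:30, 18:10–19:50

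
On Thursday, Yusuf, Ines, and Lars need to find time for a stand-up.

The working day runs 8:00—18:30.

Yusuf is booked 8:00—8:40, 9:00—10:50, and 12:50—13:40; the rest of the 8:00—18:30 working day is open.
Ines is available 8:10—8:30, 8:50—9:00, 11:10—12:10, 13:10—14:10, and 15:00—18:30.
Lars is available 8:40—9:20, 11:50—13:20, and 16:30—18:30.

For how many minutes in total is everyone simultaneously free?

150 minutes

Yusuf free within 08:00–18:30: 08:40–09:00, 10:50–12:50, 13:40–18:30.
Yusuf ∩ Ines: 08:50–09:00, 11:10–12:10, 13:40–14:10, 15:00–18:30.
Yusuf ∩ Ines ∩ Lars: 08:50–09:00, 11:50–12:10, 16:30–18:30.
Total common minutes: 10 + 20 + 120 = 150.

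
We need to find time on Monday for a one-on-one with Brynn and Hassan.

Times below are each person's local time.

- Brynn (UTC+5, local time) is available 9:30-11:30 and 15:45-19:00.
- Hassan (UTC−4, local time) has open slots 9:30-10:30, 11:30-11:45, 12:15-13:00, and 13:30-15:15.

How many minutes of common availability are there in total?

30 minutes

Brynn → UTC: 04:30–06:30, 10:45–14:00.
Hassan → UTC: 13:30–14:30, 15:30–15:45, 16:15–17:00, 17:30–19:15.
Brynn ∩ Hassan: 13:30–14:00.
Total common minutes: 30.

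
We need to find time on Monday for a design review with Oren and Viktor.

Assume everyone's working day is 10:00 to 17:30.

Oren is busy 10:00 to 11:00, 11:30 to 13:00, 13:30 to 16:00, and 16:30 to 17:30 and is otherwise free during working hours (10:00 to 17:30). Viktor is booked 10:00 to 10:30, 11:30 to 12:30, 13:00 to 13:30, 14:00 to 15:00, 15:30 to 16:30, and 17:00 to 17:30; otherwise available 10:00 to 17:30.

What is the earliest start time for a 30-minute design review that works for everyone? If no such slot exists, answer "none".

Oren free within 10:00–17:30: 11:00–11:30, 13:00–13:30, 16:00–16:30.
Viktor free within 10:00–17:30: 10:30–11:30, 12:30–13:00, 13:30–14:00, 15:00–15:30, 16:30–17:00.
Oren ∩ Viktor: 11:00–11:30.
Windows ≥ 30 min: 11:00–11:30.
Earliest such window starts at 11:00.

11:00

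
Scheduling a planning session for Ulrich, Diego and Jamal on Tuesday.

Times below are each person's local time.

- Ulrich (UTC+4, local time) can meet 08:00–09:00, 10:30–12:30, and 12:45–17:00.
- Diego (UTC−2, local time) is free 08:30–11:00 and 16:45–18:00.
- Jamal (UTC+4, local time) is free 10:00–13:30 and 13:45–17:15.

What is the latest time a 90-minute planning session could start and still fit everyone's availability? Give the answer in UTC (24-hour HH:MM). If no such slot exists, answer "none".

11:30

Ulrich → UTC: 04:00–05:00, 06:30–08:30, 08:45–13:00.
Diego → UTC: 10:30–13:00, 18:45–20:00.
Jamal → UTC: 06:00–09:30, 09:45–13:15.
Ulrich ∩ Diego: 10:30–13:00.
Ulrich ∩ Diego ∩ Jamal: 10:30–13:00.
Windows ≥ 90 min: 10:30–13:00.
Latest start in the last window 10:30–13:00 is 13:00 − 90 min = 11:30.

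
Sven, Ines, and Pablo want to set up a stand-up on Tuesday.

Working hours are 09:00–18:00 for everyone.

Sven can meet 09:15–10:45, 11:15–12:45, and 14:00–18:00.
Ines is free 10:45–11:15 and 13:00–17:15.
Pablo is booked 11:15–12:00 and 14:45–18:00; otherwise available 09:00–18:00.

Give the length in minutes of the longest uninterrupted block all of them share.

Pablo free within 09:00–18:00: 09:00–11:15, 12:00–14:45.
Sven ∩ Ines: 14:00–17:15.
Sven ∩ Ines ∩ Pablo: 14:00–14:45.
Single common window of 45 minutes.

45 minutes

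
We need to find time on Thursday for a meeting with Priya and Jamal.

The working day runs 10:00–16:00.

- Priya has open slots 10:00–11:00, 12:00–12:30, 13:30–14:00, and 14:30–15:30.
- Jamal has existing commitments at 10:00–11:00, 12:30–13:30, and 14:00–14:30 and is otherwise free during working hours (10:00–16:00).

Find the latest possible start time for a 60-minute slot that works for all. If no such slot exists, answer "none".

Jamal free within 10:00–16:00: 11:00–12:30, 13:30–14:00, 14:30–16:00.
Priya ∩ Jamal: 12:00–12:30, 13:30–14:00, 14:30–15:30.
Windows ≥ 60 min: 14:30–15:30.
Latest start in the last window 14:30–15:30 is 15:30 − 60 min = 14:30.

14:30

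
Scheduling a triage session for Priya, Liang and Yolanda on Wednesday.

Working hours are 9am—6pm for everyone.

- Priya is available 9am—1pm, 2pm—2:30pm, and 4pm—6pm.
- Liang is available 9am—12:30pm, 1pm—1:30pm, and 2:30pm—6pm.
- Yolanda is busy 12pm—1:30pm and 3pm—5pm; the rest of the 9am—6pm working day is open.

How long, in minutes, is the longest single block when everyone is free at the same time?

180 minutes

Yolanda free within 09:00–18:00: 09:00–12:00, 13:30–15:00, 17:00–18:00.
Priya ∩ Liang: 09:00–12:30, 16:00–18:00.
Priya ∩ Liang ∩ Yolanda: 09:00–12:00, 17:00–18:00.
Common window lengths: 180, 60 min; longest is 180.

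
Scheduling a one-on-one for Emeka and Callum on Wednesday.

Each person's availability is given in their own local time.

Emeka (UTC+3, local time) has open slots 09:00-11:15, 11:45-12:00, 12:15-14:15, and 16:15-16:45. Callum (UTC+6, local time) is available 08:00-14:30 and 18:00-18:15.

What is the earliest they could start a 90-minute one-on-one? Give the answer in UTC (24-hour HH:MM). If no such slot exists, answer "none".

06:00

Emeka → UTC: 06:00–08:15, 08:45–09:00, 09:15–11:15, 13:15–13:45.
Callum → UTC: 02:00–08:30, 12:00–12:15.
Emeka ∩ Callum: 06:00–08:15.
Windows ≥ 90 min: 06:00–08:15.
Earliest such window starts at 06:00.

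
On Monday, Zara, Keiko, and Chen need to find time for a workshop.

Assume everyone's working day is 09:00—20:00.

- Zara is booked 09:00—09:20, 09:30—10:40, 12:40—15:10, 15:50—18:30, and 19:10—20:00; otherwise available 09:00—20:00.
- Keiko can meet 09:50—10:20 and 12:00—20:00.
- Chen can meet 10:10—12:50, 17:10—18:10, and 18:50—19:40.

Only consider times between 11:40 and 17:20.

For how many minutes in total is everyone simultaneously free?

Zara free within 09:00–20:00: 09:20–09:30, 10:40–12:40, 15:10–15:50, 18:30–19:10.
Zara ∩ Keiko: 12:00–12:40, 15:10–15:50, 18:30–19:10.
Zara ∩ Keiko ∩ Chen: 12:00–12:40, 18:50–19:10.
Restricted to 11:40–17:20: 12:00–12:40.
Total common minutes: 40.

40 minutes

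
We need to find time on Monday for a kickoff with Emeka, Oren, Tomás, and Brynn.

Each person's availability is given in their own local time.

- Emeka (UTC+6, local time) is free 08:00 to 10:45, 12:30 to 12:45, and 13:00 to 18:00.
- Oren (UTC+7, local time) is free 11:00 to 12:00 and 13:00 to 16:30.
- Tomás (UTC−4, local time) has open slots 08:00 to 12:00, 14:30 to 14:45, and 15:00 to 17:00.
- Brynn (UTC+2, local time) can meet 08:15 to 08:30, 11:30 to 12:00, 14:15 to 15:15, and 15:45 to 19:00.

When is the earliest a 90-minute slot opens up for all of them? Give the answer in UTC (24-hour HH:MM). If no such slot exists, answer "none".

none

Emeka → UTC: 02:00–04:45, 06:30–06:45, 07:00–12:00.
Oren → UTC: 04:00–05:00, 06:00–09:30.
Tomás → UTC: 12:00–16:00, 18:30–18:45, 19:00–21:00.
Brynn → UTC: 06:15–06:30, 09:30–10:00, 12:15–13:15, 13:45–17:00.
Emeka ∩ Oren: 04:00–04:45, 06:30–06:45, 07:00–09:30.
Emeka ∩ Oren ∩ Tomás: (none).
Emeka ∩ Oren ∩ Tomás ∩ Brynn: (none).
Windows ≥ 90 min: (none).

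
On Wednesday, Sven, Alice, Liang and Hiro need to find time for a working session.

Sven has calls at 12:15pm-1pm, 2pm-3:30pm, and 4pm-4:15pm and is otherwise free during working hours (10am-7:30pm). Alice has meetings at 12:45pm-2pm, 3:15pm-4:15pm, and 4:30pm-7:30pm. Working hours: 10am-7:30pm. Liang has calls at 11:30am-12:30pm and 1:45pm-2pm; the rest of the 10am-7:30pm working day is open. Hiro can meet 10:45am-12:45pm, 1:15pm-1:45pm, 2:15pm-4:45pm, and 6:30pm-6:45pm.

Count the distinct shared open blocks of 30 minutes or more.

1

Sven free within 10:00–19:30: 10:00–12:15, 13:00–14:00, 15:30–16:00, 16:15–19:30.
Alice free within 10:00–19:30: 10:00–12:45, 14:00–15:15, 16:15–16:30.
Liang free within 10:00–19:30: 10:00–11:30, 12:30–13:45, 14:00–19:30.
Sven ∩ Alice: 10:00–12:15, 16:15–16:30.
Sven ∩ Alice ∩ Liang: 10:00–11:30, 16:15–16:30.
Sven ∩ Alice ∩ Liang ∩ Hiro: 10:45–11:30, 16:15–16:30.
Windows ≥ 30 min: 10:45–11:30.
That's 1 window.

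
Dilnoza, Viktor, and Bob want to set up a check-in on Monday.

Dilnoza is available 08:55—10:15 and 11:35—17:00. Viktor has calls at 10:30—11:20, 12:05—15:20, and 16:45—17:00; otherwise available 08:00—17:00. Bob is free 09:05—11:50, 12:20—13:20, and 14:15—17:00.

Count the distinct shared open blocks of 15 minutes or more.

3

Viktor free within 08:00–17:00: 08:00–10:30, 11:20–12:05, 15:20–16:45.
Dilnoza ∩ Viktor: 08:55–10:15, 11:35–12:05, 15:20–16:45.
Dilnoza ∩ Viktor ∩ Bob: 09:05–10:15, 11:35–11:50, 15:20–16:45.
Windows ≥ 15 min: 09:05–10:15, 11:35–11:50, 15:20–16:45.
That's 3 windows.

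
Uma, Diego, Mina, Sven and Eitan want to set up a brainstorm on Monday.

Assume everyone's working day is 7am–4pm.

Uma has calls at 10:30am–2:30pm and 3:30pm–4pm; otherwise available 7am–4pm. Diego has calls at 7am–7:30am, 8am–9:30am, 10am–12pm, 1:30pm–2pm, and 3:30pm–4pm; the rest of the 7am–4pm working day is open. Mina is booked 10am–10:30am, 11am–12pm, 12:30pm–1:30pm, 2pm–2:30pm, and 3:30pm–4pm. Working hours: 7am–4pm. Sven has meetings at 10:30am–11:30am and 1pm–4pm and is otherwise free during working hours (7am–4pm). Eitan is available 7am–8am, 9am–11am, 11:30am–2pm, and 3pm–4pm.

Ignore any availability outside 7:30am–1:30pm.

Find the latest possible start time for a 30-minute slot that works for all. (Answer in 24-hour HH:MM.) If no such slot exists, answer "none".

09:30

Uma free within 07:00–16:00: 07:00–10:30, 14:30–15:30.
Diego free within 07:00–16:00: 07:30–08:00, 09:30–10:00, 12:00–13:30, 14:00–15:30.
Mina free within 07:00–16:00: 07:00–10:00, 10:30–11:00, 12:00–12:30, 13:30–14:00, 14:30–15:30.
Sven free within 07:00–16:00: 07:00–10:30, 11:30–13:00.
Uma ∩ Diego: 07:30–08:00, 09:30–10:00, 14:30–15:30.
Uma ∩ Diego ∩ Mina: 07:30–08:00, 09:30–10:00, 14:30–15:30.
Uma ∩ Diego ∩ Mina ∩ Sven: 07:30–08:00, 09:30–10:00.
Uma ∩ Diego ∩ Mina ∩ Sven ∩ Eitan: 07:30–08:00, 09:30–10:00.
Restricted to 07:30–13:30: 07:30–08:00, 09:30–10:00.
Windows ≥ 30 min: 07:30–08:00, 09:30–10:00.
Latest start in the last window 09:30–10:00 is 10:00 − 30 min = 09:30.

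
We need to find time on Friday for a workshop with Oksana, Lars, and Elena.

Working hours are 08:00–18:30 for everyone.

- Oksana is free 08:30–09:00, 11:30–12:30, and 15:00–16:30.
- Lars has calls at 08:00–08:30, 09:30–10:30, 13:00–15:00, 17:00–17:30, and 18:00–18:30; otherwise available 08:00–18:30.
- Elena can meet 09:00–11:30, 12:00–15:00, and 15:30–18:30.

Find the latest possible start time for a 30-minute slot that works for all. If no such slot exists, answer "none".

Lars free within 08:00–18:30: 08:30–09:30, 10:30–13:00, 15:00–17:00, 17:30–18:00.
Oksana ∩ Lars: 08:30–09:00, 11:30–12:30, 15:00–16:30.
Oksana ∩ Lars ∩ Elena: 12:00–12:30, 15:30–16:30.
Windows ≥ 30 min: 12:00–12:30, 15:30–16:30.
Latest start in the last window 15:30–16:30 is 16:30 − 30 min = 16:00.

16:00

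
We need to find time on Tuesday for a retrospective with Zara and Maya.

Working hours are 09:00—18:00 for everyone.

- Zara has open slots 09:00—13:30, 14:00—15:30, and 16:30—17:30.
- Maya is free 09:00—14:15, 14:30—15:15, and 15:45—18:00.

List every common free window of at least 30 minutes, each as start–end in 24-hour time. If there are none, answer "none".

09:00–13:30, 14:30–15:15, 16:30–17:30

Zara ∩ Maya: 09:00–13:30, 14:00–14:15, 14:30–15:15, 16:30–17:30.
Windows ≥ 30 min: 09:00–13:30, 14:30–15:15, 16:30–17:30.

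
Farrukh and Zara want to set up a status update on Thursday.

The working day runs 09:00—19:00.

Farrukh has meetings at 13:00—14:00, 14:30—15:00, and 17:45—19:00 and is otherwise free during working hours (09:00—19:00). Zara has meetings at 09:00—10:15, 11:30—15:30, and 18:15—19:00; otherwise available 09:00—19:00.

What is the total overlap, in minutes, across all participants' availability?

Farrukh free within 09:00–19:00: 09:00–13:00, 14:00–14:30, 15:00–17:45.
Zara free within 09:00–19:00: 10:15–11:30, 15:30–18:15.
Farrukh ∩ Zara: 10:15–11:30, 15:30–17:45.
Total common minutes: 75 + 135 = 210.

210 minutes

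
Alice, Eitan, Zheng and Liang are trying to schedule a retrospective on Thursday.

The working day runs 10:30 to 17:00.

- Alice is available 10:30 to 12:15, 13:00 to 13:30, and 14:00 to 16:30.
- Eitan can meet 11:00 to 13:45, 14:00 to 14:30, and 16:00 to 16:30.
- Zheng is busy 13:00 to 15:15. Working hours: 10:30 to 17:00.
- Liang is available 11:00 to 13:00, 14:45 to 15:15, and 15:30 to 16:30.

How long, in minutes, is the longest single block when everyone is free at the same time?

75 minutes

Zheng free within 10:30–17:00: 10:30–13:00, 15:15–17:00.
Alice ∩ Eitan: 11:00–12:15, 13:00–13:30, 14:00–14:30, 16:00–16:30.
Alice ∩ Eitan ∩ Zheng: 11:00–12:15, 16:00–16:30.
Alice ∩ Eitan ∩ Zheng ∩ Liang: 11:00–12:15, 16:00–16:30.
Common window lengths: 75, 30 min; longest is 75.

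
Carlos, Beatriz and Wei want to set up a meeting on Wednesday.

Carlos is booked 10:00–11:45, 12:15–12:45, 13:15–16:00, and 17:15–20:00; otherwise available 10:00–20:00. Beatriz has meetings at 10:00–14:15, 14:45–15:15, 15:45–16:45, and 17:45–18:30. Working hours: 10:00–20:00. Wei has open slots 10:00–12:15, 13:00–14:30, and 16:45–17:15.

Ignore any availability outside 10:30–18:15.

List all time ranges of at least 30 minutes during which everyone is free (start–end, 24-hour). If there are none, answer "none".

16:45–17:15

Carlos free within 10:00–20:00: 11:45–12:15, 12:45–13:15, 16:00–17:15.
Beatriz free within 10:00–20:00: 14:15–14:45, 15:15–15:45, 16:45–17:45, 18:30–20:00.
Carlos ∩ Beatriz: 16:45–17:15.
Carlos ∩ Beatriz ∩ Wei: 16:45–17:15.
Restricted to 10:30–18:15: 16:45–17:15.
Windows ≥ 30 min: 16:45–17:15.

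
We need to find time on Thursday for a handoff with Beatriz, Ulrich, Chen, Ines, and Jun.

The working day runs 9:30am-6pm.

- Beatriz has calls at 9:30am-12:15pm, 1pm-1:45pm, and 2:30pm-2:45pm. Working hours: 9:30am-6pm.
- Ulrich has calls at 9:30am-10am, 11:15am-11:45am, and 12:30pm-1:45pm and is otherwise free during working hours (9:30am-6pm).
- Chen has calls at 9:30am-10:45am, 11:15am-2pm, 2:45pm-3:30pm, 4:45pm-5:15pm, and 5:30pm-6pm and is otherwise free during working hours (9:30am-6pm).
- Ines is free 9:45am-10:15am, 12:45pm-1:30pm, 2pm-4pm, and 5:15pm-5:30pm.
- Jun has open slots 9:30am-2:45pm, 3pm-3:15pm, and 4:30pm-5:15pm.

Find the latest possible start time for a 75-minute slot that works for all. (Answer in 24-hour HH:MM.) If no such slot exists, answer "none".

none

Beatriz free within 09:30–18:00: 12:15–13:00, 13:45–14:30, 14:45–18:00.
Ulrich free within 09:30–18:00: 10:00–11:15, 11:45–12:30, 13:45–18:00.
Chen free within 09:30–18:00: 10:45–11:15, 14:00–14:45, 15:30–16:45, 17:15–17:30.
Beatriz ∩ Ulrich: 12:15–12:30, 13:45–14:30, 14:45–18:00.
Beatriz ∩ Ulrich ∩ Chen: 14:00–14:30, 15:30–16:45, 17:15–17:30.
Beatriz ∩ Ulrich ∩ Chen ∩ Ines: 14:00–14:30, 15:30–16:00, 17:15–17:30.
Beatriz ∩ Ulrich ∩ Chen ∩ Ines ∩ Jun: 14:00–14:30.
Windows ≥ 75 min: (none).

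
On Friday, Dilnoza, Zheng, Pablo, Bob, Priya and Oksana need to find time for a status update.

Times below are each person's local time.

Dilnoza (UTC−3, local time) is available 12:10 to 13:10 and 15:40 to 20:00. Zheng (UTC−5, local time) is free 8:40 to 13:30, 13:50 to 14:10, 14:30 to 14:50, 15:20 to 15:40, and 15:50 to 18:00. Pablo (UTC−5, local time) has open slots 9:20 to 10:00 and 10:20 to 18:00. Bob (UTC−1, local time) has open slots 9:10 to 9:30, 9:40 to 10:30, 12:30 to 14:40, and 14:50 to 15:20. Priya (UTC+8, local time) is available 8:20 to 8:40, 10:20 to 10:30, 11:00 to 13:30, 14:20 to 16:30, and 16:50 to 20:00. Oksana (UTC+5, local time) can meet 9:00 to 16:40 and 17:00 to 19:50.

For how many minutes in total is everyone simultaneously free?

Dilnoza → UTC: 15:10–16:10, 18:40–23:00.
Zheng → UTC: 13:40–18:30, 18:50–19:10, 19:30–19:50, 20:20–20:40, 20:50–23:00.
Pablo → UTC: 14:20–15:00, 15:20–23:00.
Bob → UTC: 10:10–10:30, 10:40–11:30, 13:30–15:40, 15:50–16:20.
Priya → UTC: 00:20–00:40, 02:20–02:30, 03:00–05:30, 06:20–08:30, 08:50–12:00.
Oksana → UTC: 04:00–11:40, 12:00–14:50.
Dilnoza ∩ Zheng: 15:10–16:10, 18:50–19:10, 19:30–19:50, 20:20–20:40, 20:50–23:00.
Dilnoza ∩ Zheng ∩ Pablo: 15:20–16:10, 18:50–19:10, 19:30–19:50, 20:20–20:40, 20:50–23:00.
Dilnoza ∩ Zheng ∩ Pablo ∩ Bob: 15:20–15:40, 15:50–16:10.
Dilnoza ∩ Zheng ∩ Pablo ∩ Bob ∩ Priya: (none).
Dilnoza ∩ Zheng ∩ Pablo ∩ Bob ∩ Priya ∩ Oksana: (none).
Total common minutes: 0.

0 minutes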